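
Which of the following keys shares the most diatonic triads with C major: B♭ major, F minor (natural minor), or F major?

F major

Triads of C major: C major (I), D minor (ii), E minor (iii), F major (IV), G major (V), A minor (vi), B diminished (vii°).
B♭ major shares 2: Dm, F.
F minor (natural minor) shares 0: none.
F major shares 4: C, Dm, F, Am.
The most common triads (4) are shared with F major.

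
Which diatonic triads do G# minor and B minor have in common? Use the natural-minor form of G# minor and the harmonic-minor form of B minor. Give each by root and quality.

A#dim, F#

Triads in G# minor (natural minor): G#m (i), A#dim (ii°), B (III), C#m (iv), D#m (v), E (VI), F# (VII).
Triads in B minor (harmonic minor): Bm (i), C#dim (ii°), Daug (III+), Em (iv), F# (V), G (VI), A#dim (vii°).
Shared triads with their functions: A#dim (ii° in G# minor, vii° in B minor); F# (VII in G# minor, V in B minor).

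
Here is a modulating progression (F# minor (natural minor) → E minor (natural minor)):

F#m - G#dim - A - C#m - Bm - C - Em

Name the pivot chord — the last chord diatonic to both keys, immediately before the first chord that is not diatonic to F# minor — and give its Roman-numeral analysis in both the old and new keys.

Bm — iv in F# minor, v in E minor

Chords diatonic to F# minor: F#m, G#dim, A, Bm, C#m, D, E.
Reading the progression, the first chord not in that set is C, so the modulation leaves F# minor there.
The chord immediately before C is Bm, which is diatonic to both keys: iv in F# minor and v in E minor.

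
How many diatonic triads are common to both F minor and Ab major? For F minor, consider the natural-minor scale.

Diatonic triads of F minor (natural minor): Fm (i), Gdim (ii°), Ab (III), Bbm (iv), Cm (v), Db (VI), Eb (VII).
Diatonic triads of Ab major: Ab (I), Bbm (ii), Cm (iii), Db (IV), Eb (V), Fm (vi), Gdim (vii°).
Matching root and quality in both lists: Fm, Gdim, Ab, Bbm, Cm, Db, Eb.
That gives 7 common triads.

7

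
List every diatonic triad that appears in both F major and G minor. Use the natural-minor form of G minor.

Triads in F major: F (I), Gm (ii), Am (iii), B♭ (IV), C (V), Dm (vi), Edim (vii°).
Triads in G minor (natural minor): Gm (i), Adim (ii°), B♭ (III), Cm (iv), Dm (v), E♭ (VI), F (VII).
Shared triads with their functions: F (I in F major, VII in G minor); Gm (ii in F major, i in G minor); B♭ (IV in F major, III in G minor); Dm (vi in F major, v in G minor).

F, Gm, B♭, Dm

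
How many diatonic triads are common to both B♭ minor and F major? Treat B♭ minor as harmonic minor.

Diatonic triads of B♭ minor (harmonic minor): B♭m (i), Cdim (ii°), D♭aug (III+), E♭m (iv), F (V), G♭ (VI), Adim (vii°).
Diatonic triads of F major: F (I), Gm (ii), Am (iii), B♭ (IV), C (V), Dm (vi), Edim (vii°).
Matching root and quality in both lists: F.
That gives 1 common triad.

1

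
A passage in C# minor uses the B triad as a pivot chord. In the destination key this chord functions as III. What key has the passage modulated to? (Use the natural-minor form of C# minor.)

G# minor

The numeral III denotes a major triad on scale degree 3. With B on degree 3, the tonic of the new key is G#.
Degree 3 carries a major triad in natural-minor keys, so the destination is G# minor.
Check: the diatonic triads of G# minor (natural minor) are G#m (i), A#dim (ii°), B (III), C#m (iv), D#m (v), E (VI), F# (VII) — B is indeed III.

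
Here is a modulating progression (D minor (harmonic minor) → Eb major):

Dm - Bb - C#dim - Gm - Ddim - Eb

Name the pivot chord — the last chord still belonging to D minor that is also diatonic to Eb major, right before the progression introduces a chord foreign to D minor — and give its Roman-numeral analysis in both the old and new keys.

Chords diatonic to D minor: Dm, Edim, Faug, Gm, A, Bb, C#dim.
Reading the progression, the first chord not in that set is Ddim, so the modulation leaves D minor there.
The chord immediately before Ddim is Gm, which is diatonic to both keys: iv in D minor and iii in Eb major.

Gm — iv in D minor, iii in Eb major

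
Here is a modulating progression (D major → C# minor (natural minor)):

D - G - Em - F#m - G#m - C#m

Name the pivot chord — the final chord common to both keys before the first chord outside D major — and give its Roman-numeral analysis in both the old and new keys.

F#m — iii in D major, iv in C# minor

Chords diatonic to D major: D, Em, F#m, G, A, Bm, C#dim.
Reading the progression, the first chord not in that set is G#m, so the modulation leaves D major there.
The chord immediately before G#m is F#m, which is diatonic to both keys: iii in D major and iv in C# minor.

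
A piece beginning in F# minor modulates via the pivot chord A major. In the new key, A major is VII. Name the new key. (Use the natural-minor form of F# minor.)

B minor

The numeral VII denotes a major triad on scale degree 7. With A on degree 7, the tonic of the new key is B.
Degree 7 carries a major triad in natural-minor keys, so the destination is B minor.
Check: the diatonic triads of B minor (natural minor) are Bm (i), C#dim (ii°), D (III), Em (iv), F#m (v), G (VI), A (VII) — A major is indeed VII.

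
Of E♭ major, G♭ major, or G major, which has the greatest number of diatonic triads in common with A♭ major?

Triads of A♭ major: A♭ (I), B♭m (ii), Cm (iii), D♭ (IV), E♭ (V), Fm (vi), Gdim (vii°).
E♭ major shares 4: A♭, Cm, E♭, Fm.
G♭ major shares 2: B♭m, D♭.
G major shares 0: none.
The most common triads (4) are shared with E♭ major.

E♭ major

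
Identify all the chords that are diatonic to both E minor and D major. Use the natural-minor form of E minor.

Triads in E minor (natural minor): E minor (i), F# diminished (ii°), G major (III), A minor (iv), B minor (v), C major (VI), D major (VII).
Triads in D major: D major (I), E minor (ii), F# minor (iii), G major (IV), A major (V), B minor (vi), C# diminished (vii°).
Shared triads with their functions: E minor (i in E minor, ii in D major); G major (III in E minor, IV in D major); B minor (v in E minor, vi in D major); D major (VII in E minor, I in D major).

Em, G, Bm, D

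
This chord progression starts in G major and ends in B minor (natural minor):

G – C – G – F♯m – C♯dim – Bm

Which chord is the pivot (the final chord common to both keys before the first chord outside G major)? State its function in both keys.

G — I in G major, VI in B minor

Chords diatonic to G major: G, Am, Bm, C, D, Em, F♯dim.
Reading the progression, the first chord not in that set is F♯m, so the modulation leaves G major there.
The chord immediately before F♯m is G, which is diatonic to both keys: I in G major and VI in B minor.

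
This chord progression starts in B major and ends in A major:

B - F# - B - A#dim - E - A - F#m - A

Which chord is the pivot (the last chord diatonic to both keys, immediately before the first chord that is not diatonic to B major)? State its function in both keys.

Chords diatonic to B major: B, C#m, D#m, E, F#, G#m, A#dim.
Reading the progression, the first chord not in that set is A, so the modulation leaves B major there.
The chord immediately before A is E, which is diatonic to both keys: IV in B major and V in A major.

E — IV in B major, V in A major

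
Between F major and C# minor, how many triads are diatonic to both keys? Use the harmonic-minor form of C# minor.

0

Diatonic triads of F major: F (I), Gm (ii), Am (iii), Bb (IV), C (V), Dm (vi), Edim (vii°).
Diatonic triads of C# minor (harmonic minor): C#m (i), D#dim (ii°), Eaug (III+), F#m (iv), G# (V), A (VI), B#dim (vii°).
No triad has the same root and quality in both keys.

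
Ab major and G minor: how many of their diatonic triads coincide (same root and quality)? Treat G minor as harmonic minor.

2

Diatonic triads of Ab major: Ab (I), Bbm (ii), Cm (iii), Db (IV), Eb (V), Fm (vi), Gdim (vii°).
Diatonic triads of G minor (harmonic minor): Gm (i), Adim (ii°), Bbaug (III+), Cm (iv), D (V), Eb (VI), F#dim (vii°).
Matching root and quality in both lists: Cm, Eb.
That gives 2 common triads.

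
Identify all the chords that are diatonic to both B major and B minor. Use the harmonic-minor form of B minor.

F#, A#dim

Triads in B major: B major (I), C# minor (ii), D# minor (iii), E major (IV), F# major (V), G# minor (vi), A# diminished (vii°).
Triads in B minor (harmonic minor): B minor (i), C# diminished (ii°), D augmented (III+), E minor (iv), F# major (V), G major (VI), A# diminished (vii°).
Shared triads with their functions: F# major (V in B major, V in B minor); A# diminished (vii° in B major, vii° in B minor).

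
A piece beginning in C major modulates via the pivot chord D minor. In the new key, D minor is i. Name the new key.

D minor

The numeral i denotes a minor triad on scale degree 1. With D on degree 1, the tonic of the new key is D.
Degree 1 carries a minor triad in minor keys, so the destination is D minor.
Check: the diatonic triads of D minor (natural minor) are Dm (i), Edim (ii°), F (III), Gm (iv), Am (v), Bb (VI), C (VII) — D minor is indeed i.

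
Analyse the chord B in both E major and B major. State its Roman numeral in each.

The scale of E major is E F# G# A B C# D#; B is degree 5, and the triad built there (B-D#-F#) is major, so it is V.
The scale of B major is B C# D# E F# G# A#; B is degree 1, and the triad built there (B-D#-F#) is major, so it is I.

V in E major; I in B major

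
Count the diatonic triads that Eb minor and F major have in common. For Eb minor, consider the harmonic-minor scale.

1

Diatonic triads of Eb minor (harmonic minor): Ebm (i), Fdim (ii°), Gbaug (III+), Abm (iv), Bb (V), Cb (VI), Ddim (vii°).
Diatonic triads of F major: F (I), Gm (ii), Am (iii), Bb (IV), C (V), Dm (vi), Edim (vii°).
Matching root and quality in both lists: Bb.
That gives 1 common triad.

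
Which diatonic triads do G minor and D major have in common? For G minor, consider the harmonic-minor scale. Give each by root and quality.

D

Triads in G minor (harmonic minor): Gm (i), Adim (ii°), Bbaug (III+), Cm (iv), D (V), Eb (VI), F#dim (vii°).
Triads in D major: D (I), Em (ii), F#m (iii), G (IV), A (V), Bm (vi), C#dim (vii°).
Shared triads with their functions: D (V in G minor, I in D major).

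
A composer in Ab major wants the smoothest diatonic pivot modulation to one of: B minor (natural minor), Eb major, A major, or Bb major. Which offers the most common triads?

Triads of Ab major: Ab (I), Bbm (ii), Cm (iii), Db (IV), Eb (V), Fm (vi), Gdim (vii°).
B minor (natural minor) shares 0: none.
Eb major shares 4: Ab, Cm, Eb, Fm.
A major shares 0: none.
Bb major shares 2: Cm, Eb.
The most common triads (4) are shared with Eb major.

Eb major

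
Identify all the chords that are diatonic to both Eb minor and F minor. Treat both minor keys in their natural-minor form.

Bbm, Db

Triads in Eb minor (natural minor): Eb minor (i), F diminished (ii°), Gb major (III), Ab minor (iv), Bb minor (v), Cb major (VI), Db major (VII).
Triads in F minor (natural minor): F minor (i), G diminished (ii°), Ab major (III), Bb minor (iv), C minor (v), Db major (VI), Eb major (VII).
Shared triads with their functions: Bb minor (v in Eb minor, iv in F minor); Db major (VII in Eb minor, VI in F minor).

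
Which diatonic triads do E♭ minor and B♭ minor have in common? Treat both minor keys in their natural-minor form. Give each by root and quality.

E♭m, G♭, B♭m, D♭

Triads in E♭ minor (natural minor): E♭ minor (i), F diminished (ii°), G♭ major (III), A♭ minor (iv), B♭ minor (v), C♭ major (VI), D♭ major (VII).
Triads in B♭ minor (natural minor): B♭ minor (i), C diminished (ii°), D♭ major (III), E♭ minor (iv), F minor (v), G♭ major (VI), A♭ major (VII).
Shared triads with their functions: E♭ minor (i in E♭ minor, iv in B♭ minor); G♭ major (III in E♭ minor, VI in B♭ minor); B♭ minor (v in E♭ minor, i in B♭ minor); D♭ major (VII in E♭ minor, III in B♭ minor).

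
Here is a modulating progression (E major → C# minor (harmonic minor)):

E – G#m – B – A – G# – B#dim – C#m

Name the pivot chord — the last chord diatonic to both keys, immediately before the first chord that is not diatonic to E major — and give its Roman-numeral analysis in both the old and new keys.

Chords diatonic to E major: E, F#m, G#m, A, B, C#m, D#dim.
Reading the progression, the first chord not in that set is G#, so the modulation leaves E major there.
The chord immediately before G# is A, which is diatonic to both keys: IV in E major and VI in C# minor.

A — IV in E major, VI in C# minor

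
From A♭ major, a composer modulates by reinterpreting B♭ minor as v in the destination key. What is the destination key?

The numeral v denotes a minor triad on scale degree 5. With B♭ on degree 5, the tonic of the new key is E♭.
Degree 5 carries a minor triad in natural-minor keys, so the destination is E♭ minor.
Check: the diatonic triads of E♭ minor (natural minor) are E♭m (i), Fdim (ii°), G♭ (III), A♭m (iv), B♭m (v), C♭ (VI), D♭ (VII) — B♭ minor is indeed v.

E♭ minor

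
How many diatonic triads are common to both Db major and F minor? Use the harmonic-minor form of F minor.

3

Diatonic triads of Db major: Db major (I), Eb minor (ii), F minor (iii), Gb major (IV), Ab major (V), Bb minor (vi), C diminished (vii°).
Diatonic triads of F minor (harmonic minor): F minor (i), G diminished (ii°), Ab augmented (III+), Bb minor (iv), C major (V), Db major (VI), E diminished (vii°).
Matching root and quality in both lists: Db major, F minor, Bb minor.
That gives 3 common triads.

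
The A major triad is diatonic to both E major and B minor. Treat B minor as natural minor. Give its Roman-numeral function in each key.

The scale of E major is E F# G# A B C# D#; A is degree 4, and the triad built there (A-C#-E) is major, so it is IV.
The scale of B minor (natural minor) is B C# D E F# G A; A is degree 7, and the triad built there (A-C#-E) is major, so it is VII.

IV in E major; VII in B minor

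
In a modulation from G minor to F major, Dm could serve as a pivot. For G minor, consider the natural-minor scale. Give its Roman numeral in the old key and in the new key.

The scale of G minor (natural minor) is G A Bb C D Eb F; D is degree 5, and the triad built there (D-F-A) is minor, so it is v.
The scale of F major is F G A Bb C D E; D is degree 6, and the triad built there (D-F-A) is minor, so it is vi.

v in G minor; vi in F major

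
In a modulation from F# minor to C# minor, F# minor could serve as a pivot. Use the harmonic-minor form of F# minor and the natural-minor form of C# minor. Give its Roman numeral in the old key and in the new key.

The scale of F# minor (harmonic minor) is F# G# A B C# D E#; F# is degree 1, and the triad built there (F#-A-C#) is minor, so it is i.
The scale of C# minor (natural minor) is C# D# E F# G# A B; F# is degree 4, and the triad built there (F#-A-C#) is minor, so it is iv.

i in F# minor; iv in C# minor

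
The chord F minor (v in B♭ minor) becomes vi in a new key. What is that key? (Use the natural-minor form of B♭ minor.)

A♭ major

The numeral vi denotes a minor triad on scale degree 6. With F on degree 6, the tonic of the new key is A♭.
Degree 6 carries a minor triad in major keys, so the destination is A♭ major.
Check: the diatonic triads of A♭ major are A♭ (I), B♭m (ii), Cm (iii), D♭ (IV), E♭ (V), Fm (vi), Gdim (vii°) — F minor is indeed vi.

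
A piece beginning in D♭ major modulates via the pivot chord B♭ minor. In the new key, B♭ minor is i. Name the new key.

B♭ minor

The numeral i denotes a minor triad on scale degree 1. With B♭ on degree 1, the tonic of the new key is B♭.
Degree 1 carries a minor triad in minor keys, so the destination is B♭ minor.
Check: the diatonic triads of B♭ minor (natural minor) are B♭m (i), Cdim (ii°), D♭ (III), E♭m (iv), Fm (v), G♭ (VI), A♭ (VII) — B♭ minor is indeed i.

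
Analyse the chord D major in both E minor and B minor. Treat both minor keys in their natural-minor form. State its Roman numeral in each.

The scale of E minor (natural minor) is E F# G A B C D; D is degree 7, and the triad built there (D-F#-A) is major, so it is VII.
The scale of B minor (natural minor) is B C# D E F# G A; D is degree 3, and the triad built there (D-F#-A) is major, so it is III.

VII in E minor; III in B minor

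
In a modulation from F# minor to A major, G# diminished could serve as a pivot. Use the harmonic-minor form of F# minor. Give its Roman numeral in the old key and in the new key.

The scale of F# minor (harmonic minor) is F# G# A B C# D E#; G# is degree 2, and the triad built there (G#-B-D) is diminished, so it is ii°.
The scale of A major is A B C# D E F# G#; G# is degree 7, and the triad built there (G#-B-D) is diminished, so it is vii°.

ii° in F# minor; vii° in A major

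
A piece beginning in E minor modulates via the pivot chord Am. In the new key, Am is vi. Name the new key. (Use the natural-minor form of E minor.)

C major

The numeral vi denotes a minor triad on scale degree 6. With A on degree 6, the tonic of the new key is C.
Degree 6 carries a minor triad in major keys, so the destination is C major.
Check: the diatonic triads of C major are C (I), Dm (ii), Em (iii), F (IV), G (V), Am (vi), Bdim (vii°) — Am is indeed vi.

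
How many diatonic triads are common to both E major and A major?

4

Diatonic triads of E major: E (I), F#m (ii), G#m (iii), A (IV), B (V), C#m (vi), D#dim (vii°).
Diatonic triads of A major: A (I), Bm (ii), C#m (iii), D (IV), E (V), F#m (vi), G#dim (vii°).
Matching root and quality in both lists: E, F#m, A, C#m.
That gives 4 common triads.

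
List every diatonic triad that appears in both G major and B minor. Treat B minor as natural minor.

G, Bm, D, Em

Triads in G major: G (I), Am (ii), Bm (iii), C (IV), D (V), Em (vi), F♯dim (vii°).
Triads in B minor (natural minor): Bm (i), C♯dim (ii°), D (III), Em (iv), F♯m (v), G (VI), A (VII).
Shared triads with their functions: G (I in G major, VI in B minor); Bm (iii in G major, i in B minor); D (V in G major, III in B minor); Em (vi in G major, iv in B minor).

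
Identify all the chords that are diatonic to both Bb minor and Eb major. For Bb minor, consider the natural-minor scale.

Fm, Ab

Triads in Bb minor (natural minor): Bbm (i), Cdim (ii°), Db (III), Ebm (iv), Fm (v), Gb (VI), Ab (VII).
Triads in Eb major: Eb (I), Fm (ii), Gm (iii), Ab (IV), Bb (V), Cm (vi), Ddim (vii°).
Shared triads with their functions: Fm (v in Bb minor, ii in Eb major); Ab (VII in Bb minor, IV in Eb major).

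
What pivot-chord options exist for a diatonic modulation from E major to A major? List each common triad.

Triads in E major: E (I), F#m (ii), G#m (iii), A (IV), B (V), C#m (vi), D#dim (vii°).
Triads in A major: A (I), Bm (ii), C#m (iii), D (IV), E (V), F#m (vi), G#dim (vii°).
Shared triads with their functions: E (I in E major, V in A major); F#m (ii in E major, vi in A major); A (IV in E major, I in A major); C#m (vi in E major, iii in A major).

E, F#m, A, C#m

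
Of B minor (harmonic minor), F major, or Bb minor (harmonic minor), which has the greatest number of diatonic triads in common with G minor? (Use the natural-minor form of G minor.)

F major

Triads of G minor (natural minor): Gm (i), Adim (ii°), Bb (III), Cm (iv), Dm (v), Eb (VI), F (VII).
B minor (harmonic minor) shares 0: none.
F major shares 4: Gm, Bb, Dm, F.
Bb minor (harmonic minor) shares 2: Adim, F.
The most common triads (4) are shared with F major.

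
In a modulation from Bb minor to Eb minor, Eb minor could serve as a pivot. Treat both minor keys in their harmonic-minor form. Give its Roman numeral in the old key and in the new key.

The scale of Bb minor (harmonic minor) is Bb C Db Eb F Gb A; Eb is degree 4, and the triad built there (Eb-Gb-Bb) is minor, so it is iv.
The scale of Eb minor (harmonic minor) is Eb F Gb Ab Bb Cb D; Eb is degree 1, and the triad built there (Eb-Gb-Bb) is minor, so it is i.

iv in Bb minor; i in Eb minor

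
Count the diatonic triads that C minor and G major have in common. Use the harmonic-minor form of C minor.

Diatonic triads of C minor (harmonic minor): C minor (i), D diminished (ii°), Eb augmented (III+), F minor (iv), G major (V), Ab major (VI), B diminished (vii°).
Diatonic triads of G major: G major (I), A minor (ii), B minor (iii), C major (IV), D major (V), E minor (vi), F# diminished (vii°).
Matching root and quality in both lists: G major.
That gives 1 common triad.

1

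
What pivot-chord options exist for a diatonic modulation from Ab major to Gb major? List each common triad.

Bbm, Db

Triads in Ab major: Ab major (I), Bb minor (ii), C minor (iii), Db major (IV), Eb major (V), F minor (vi), G diminished (vii°).
Triads in Gb major: Gb major (I), Ab minor (ii), Bb minor (iii), Cb major (IV), Db major (V), Eb minor (vi), F diminished (vii°).
Shared triads with their functions: Bb minor (ii in Ab major, iii in Gb major); Db major (IV in Ab major, V in Gb major).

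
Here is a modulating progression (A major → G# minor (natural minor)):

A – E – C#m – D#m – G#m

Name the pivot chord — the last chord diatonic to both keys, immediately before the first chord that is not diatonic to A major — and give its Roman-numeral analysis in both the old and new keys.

Chords diatonic to A major: A, Bm, C#m, D, E, F#m, G#dim.
Reading the progression, the first chord not in that set is D#m, so the modulation leaves A major there.
The chord immediately before D#m is C#m, which is diatonic to both keys: iii in A major and iv in G# minor.

C#m — iii in A major, iv in G# minor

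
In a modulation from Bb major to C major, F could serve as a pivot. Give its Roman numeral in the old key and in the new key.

The scale of Bb major is Bb C D Eb F G A; F is degree 5, and the triad built there (F-A-C) is major, so it is V.
The scale of C major is C D E F G A B; F is degree 4, and the triad built there (F-A-C) is major, so it is IV.

V in Bb major; IV in C major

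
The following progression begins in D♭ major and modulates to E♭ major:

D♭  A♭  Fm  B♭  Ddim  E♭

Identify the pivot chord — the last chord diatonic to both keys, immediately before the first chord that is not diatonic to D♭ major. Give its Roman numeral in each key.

Fm — iii in D♭ major, ii in E♭ major

Chords diatonic to D♭ major: D♭, E♭m, Fm, G♭, A♭, B♭m, Cdim.
Reading the progression, the first chord not in that set is B♭, so the modulation leaves D♭ major there.
The chord immediately before B♭ is Fm, which is diatonic to both keys: iii in D♭ major and ii in E♭ major.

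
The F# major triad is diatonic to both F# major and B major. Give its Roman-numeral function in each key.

I in F# major; V in B major

The scale of F# major is F# G# A# B C# D# E#; F# is degree 1, and the triad built there (F#-A#-C#) is major, so it is I.
The scale of B major is B C# D# E F# G# A#; F# is degree 5, and the triad built there (F#-A#-C#) is major, so it is V.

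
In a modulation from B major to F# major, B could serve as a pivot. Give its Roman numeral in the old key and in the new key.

I in B major; IV in F# major

The scale of B major is B C# D# E F# G# A#; B is degree 1, and the triad built there (B-D#-F#) is major, so it is I.
The scale of F# major is F# G# A# B C# D# E#; B is degree 4, and the triad built there (B-D#-F#) is major, so it is IV.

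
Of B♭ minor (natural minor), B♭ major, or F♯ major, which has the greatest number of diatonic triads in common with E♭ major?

Triads of E♭ major: E♭ (I), Fm (ii), Gm (iii), A♭ (IV), B♭ (V), Cm (vi), Ddim (vii°).
B♭ minor (natural minor) shares 2: Fm, A♭.
B♭ major shares 4: E♭, Gm, B♭, Cm.
F♯ major shares 0: none.
The most common triads (4) are shared with B♭ major.

B♭ major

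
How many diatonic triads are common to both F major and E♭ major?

2

Diatonic triads of F major: F (I), Gm (ii), Am (iii), B♭ (IV), C (V), Dm (vi), Edim (vii°).
Diatonic triads of E♭ major: E♭ (I), Fm (ii), Gm (iii), A♭ (IV), B♭ (V), Cm (vi), Ddim (vii°).
Matching root and quality in both lists: Gm, B♭.
That gives 2 common triads.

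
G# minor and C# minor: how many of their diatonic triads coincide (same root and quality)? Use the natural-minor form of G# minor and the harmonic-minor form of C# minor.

Diatonic triads of G# minor (natural minor): G# minor (i), A# diminished (ii°), B major (III), C# minor (iv), D# minor (v), E major (VI), F# major (VII).
Diatonic triads of C# minor (harmonic minor): C# minor (i), D# diminished (ii°), E augmented (III+), F# minor (iv), G# major (V), A major (VI), B# diminished (vii°).
Matching root and quality in both lists: C# minor.
That gives 1 common triad.

1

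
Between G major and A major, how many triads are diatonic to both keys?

Diatonic triads of G major: G (I), Am (ii), Bm (iii), C (IV), D (V), Em (vi), F♯dim (vii°).
Diatonic triads of A major: A (I), Bm (ii), C♯m (iii), D (IV), E (V), F♯m (vi), G♯dim (vii°).
Matching root and quality in both lists: Bm, D.
That gives 2 common triads.

2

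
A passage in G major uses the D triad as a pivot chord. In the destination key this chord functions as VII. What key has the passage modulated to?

The numeral VII denotes a major triad on scale degree 7. With D on degree 7, the tonic of the new key is E.
Degree 7 carries a major triad in natural-minor keys, so the destination is E minor.
Check: the diatonic triads of E minor (natural minor) are Em (i), F#dim (ii°), G (III), Am (iv), Bm (v), C (VI), D (VII) — D is indeed VII.

E minor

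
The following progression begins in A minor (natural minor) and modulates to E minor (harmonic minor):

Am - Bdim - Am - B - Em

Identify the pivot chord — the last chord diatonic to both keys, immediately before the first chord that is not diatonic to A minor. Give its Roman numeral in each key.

Am — i in A minor, iv in E minor

Chords diatonic to A minor: Am, Bdim, C, Dm, Em, F, G.
Reading the progression, the first chord not in that set is B, so the modulation leaves A minor there.
The chord immediately before B is Am, which is diatonic to both keys: i in A minor and iv in E minor.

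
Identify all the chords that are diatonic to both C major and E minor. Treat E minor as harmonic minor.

C, Em, Am

Triads in C major: C (I), Dm (ii), Em (iii), F (IV), G (V), Am (vi), Bdim (vii°).
Triads in E minor (harmonic minor): Em (i), F#dim (ii°), Gaug (III+), Am (iv), B (V), C (VI), D#dim (vii°).
Shared triads with their functions: C (I in C major, VI in E minor); Em (iii in C major, i in E minor); Am (vi in C major, iv in E minor).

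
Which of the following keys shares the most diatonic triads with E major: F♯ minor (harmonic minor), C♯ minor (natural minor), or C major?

C♯ minor

Triads of E major: E (I), F♯m (ii), G♯m (iii), A (IV), B (V), C♯m (vi), D♯dim (vii°).
F♯ minor (harmonic minor) shares 1: F♯m.
C♯ minor (natural minor) shares 7: E, F♯m, G♯m, A, B, C♯m, D♯dim.
C major shares 0: none.
The most common triads (7) are shared with C♯ minor.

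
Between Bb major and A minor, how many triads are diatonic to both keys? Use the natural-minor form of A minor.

Diatonic triads of Bb major: Bb (I), Cm (ii), Dm (iii), Eb (IV), F (V), Gm (vi), Adim (vii°).
Diatonic triads of A minor (natural minor): Am (i), Bdim (ii°), C (III), Dm (iv), Em (v), F (VI), G (VII).
Matching root and quality in both lists: Dm, F.
That gives 2 common triads.

2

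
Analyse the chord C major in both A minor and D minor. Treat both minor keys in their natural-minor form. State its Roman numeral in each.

The scale of A minor (natural minor) is A B C D E F G; C is degree 3, and the triad built there (C-E-G) is major, so it is III.
The scale of D minor (natural minor) is D E F G A Bb C; C is degree 7, and the triad built there (C-E-G) is major, so it is VII.

III in A minor; VII in D minor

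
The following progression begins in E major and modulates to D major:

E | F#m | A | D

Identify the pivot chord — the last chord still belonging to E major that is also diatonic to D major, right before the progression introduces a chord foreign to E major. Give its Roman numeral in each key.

A — IV in E major, V in D major

Chords diatonic to E major: E, F#m, G#m, A, B, C#m, D#dim.
Reading the progression, the first chord not in that set is D, so the modulation leaves E major there.
The chord immediately before D is A, which is diatonic to both keys: IV in E major and V in D major.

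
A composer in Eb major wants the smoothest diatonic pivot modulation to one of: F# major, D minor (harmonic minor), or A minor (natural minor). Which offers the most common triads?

Triads of Eb major: Eb major (I), F minor (ii), G minor (iii), Ab major (IV), Bb major (V), C minor (vi), D diminished (vii°).
F# major shares 0: none.
D minor (harmonic minor) shares 2: Gm, Bb.
A minor (natural minor) shares 0: none.
The most common triads (2) are shared with D minor.

D minor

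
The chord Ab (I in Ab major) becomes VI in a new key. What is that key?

C minor

The numeral VI denotes a major triad on scale degree 6. With Ab on degree 6, the tonic of the new key is C.
Degree 6 carries a major triad in minor keys, so the destination is C minor.
Check: the diatonic triads of C minor (natural minor) are Cm (i), Ddim (ii°), Eb (III), Fm (iv), Gm (v), Ab (VI), Bb (VII) — Ab is indeed VI.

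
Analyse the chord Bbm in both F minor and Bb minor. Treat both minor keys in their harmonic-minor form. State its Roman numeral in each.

iv in F minor; i in Bb minor

The scale of F minor (harmonic minor) is F G Ab Bb C Db E; Bb is degree 4, and the triad built there (Bb-Db-F) is minor, so it is iv.
The scale of Bb minor (harmonic minor) is Bb C Db Eb F Gb A; Bb is degree 1, and the triad built there (Bb-Db-F) is minor, so it is i.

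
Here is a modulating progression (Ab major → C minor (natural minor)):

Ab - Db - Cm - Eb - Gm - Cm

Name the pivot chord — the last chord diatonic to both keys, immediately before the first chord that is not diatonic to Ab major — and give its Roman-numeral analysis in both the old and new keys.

Chords diatonic to Ab major: Ab, Bbm, Cm, Db, Eb, Fm, Gdim.
Reading the progression, the first chord not in that set is Gm, so the modulation leaves Ab major there.
The chord immediately before Gm is Eb, which is diatonic to both keys: V in Ab major and III in C minor.

Eb — V in Ab major, III in C minor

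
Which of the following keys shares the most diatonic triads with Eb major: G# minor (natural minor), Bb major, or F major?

Triads of Eb major: Eb major (I), F minor (ii), G minor (iii), Ab major (IV), Bb major (V), C minor (vi), D diminished (vii°).
G# minor (natural minor) shares 0: none.
Bb major shares 4: Eb, Gm, Bb, Cm.
F major shares 2: Gm, Bb.
The most common triads (4) are shared with Bb major.

Bb major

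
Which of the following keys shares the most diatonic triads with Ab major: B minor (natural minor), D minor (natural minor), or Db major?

Db major

Triads of Ab major: Ab (I), Bbm (ii), Cm (iii), Db (IV), Eb (V), Fm (vi), Gdim (vii°).
B minor (natural minor) shares 0: none.
D minor (natural minor) shares 0: none.
Db major shares 4: Ab, Bbm, Db, Fm.
The most common triads (4) are shared with Db major.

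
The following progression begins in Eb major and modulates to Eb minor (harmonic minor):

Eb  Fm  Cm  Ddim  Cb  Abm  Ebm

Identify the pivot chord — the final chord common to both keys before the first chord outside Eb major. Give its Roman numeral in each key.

Ddim — vii° in Eb major, vii° in Eb minor

Chords diatonic to Eb major: Eb, Fm, Gm, Ab, Bb, Cm, Ddim.
Reading the progression, the first chord not in that set is Cb, so the modulation leaves Eb major there.
The chord immediately before Cb is Ddim, which is diatonic to both keys: vii° in Eb major and vii° in Eb minor.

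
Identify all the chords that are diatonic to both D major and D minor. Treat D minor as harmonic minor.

A, C#dim

Triads in D major: D (I), Em (ii), F#m (iii), G (IV), A (V), Bm (vi), C#dim (vii°).
Triads in D minor (harmonic minor): Dm (i), Edim (ii°), Faug (III+), Gm (iv), A (V), Bb (VI), C#dim (vii°).
Shared triads with their functions: A (V in D major, V in D minor); C#dim (vii° in D major, vii° in D minor).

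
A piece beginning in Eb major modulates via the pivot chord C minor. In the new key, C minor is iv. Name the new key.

The numeral iv denotes a minor triad on scale degree 4. With C on degree 4, the tonic of the new key is G.
Degree 4 carries a minor triad in minor keys, so the destination is G minor.
Check: the diatonic triads of G minor (natural minor) are Gm (i), Adim (ii°), Bb (III), Cm (iv), Dm (v), Eb (VI), F (VII) — C minor is indeed iv.

G minor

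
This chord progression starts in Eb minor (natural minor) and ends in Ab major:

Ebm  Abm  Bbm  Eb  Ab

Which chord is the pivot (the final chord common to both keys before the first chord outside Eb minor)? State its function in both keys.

Chords diatonic to Eb minor: Ebm, Fdim, Gb, Abm, Bbm, Cb, Db.
Reading the progression, the first chord not in that set is Eb, so the modulation leaves Eb minor there.
The chord immediately before Eb is Bbm, which is diatonic to both keys: v in Eb minor and ii in Ab major.

Bbm — v in Eb minor, ii in Ab major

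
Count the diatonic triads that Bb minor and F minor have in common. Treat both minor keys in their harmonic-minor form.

Diatonic triads of Bb minor (harmonic minor): Bbm (i), Cdim (ii°), Dbaug (III+), Ebm (iv), F (V), Gb (VI), Adim (vii°).
Diatonic triads of F minor (harmonic minor): Fm (i), Gdim (ii°), Abaug (III+), Bbm (iv), C (V), Db (VI), Edim (vii°).
Matching root and quality in both lists: Bbm.
That gives 1 common triad.

1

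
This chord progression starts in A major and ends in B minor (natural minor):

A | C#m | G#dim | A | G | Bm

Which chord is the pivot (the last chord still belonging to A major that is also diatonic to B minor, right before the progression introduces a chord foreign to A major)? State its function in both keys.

Chords diatonic to A major: A, Bm, C#m, D, E, F#m, G#dim.
Reading the progression, the first chord not in that set is G, so the modulation leaves A major there.
The chord immediately before G is A, which is diatonic to both keys: I in A major and VII in B minor.

A — I in A major, VII in B minor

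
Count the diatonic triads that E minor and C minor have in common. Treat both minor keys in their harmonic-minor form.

0

Diatonic triads of E minor (harmonic minor): Em (i), F#dim (ii°), Gaug (III+), Am (iv), B (V), C (VI), D#dim (vii°).
Diatonic triads of C minor (harmonic minor): Cm (i), Ddim (ii°), Ebaug (III+), Fm (iv), G (V), Ab (VI), Bdim (vii°).
No triad has the same root and quality in both keys.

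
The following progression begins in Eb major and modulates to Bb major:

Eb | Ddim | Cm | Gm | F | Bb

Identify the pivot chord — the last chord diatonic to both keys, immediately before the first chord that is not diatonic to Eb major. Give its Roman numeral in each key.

Chords diatonic to Eb major: Eb, Fm, Gm, Ab, Bb, Cm, Ddim.
Reading the progression, the first chord not in that set is F, so the modulation leaves Eb major there.
The chord immediately before F is Gm, which is diatonic to both keys: iii in Eb major and vi in Bb major.

Gm — iii in Eb major, vi in Bb major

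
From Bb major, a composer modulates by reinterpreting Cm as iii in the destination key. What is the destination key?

The numeral iii denotes a minor triad on scale degree 3. With C on degree 3, the tonic of the new key is Ab.
Degree 3 carries a minor triad in major keys, so the destination is Ab major.
Check: the diatonic triads of Ab major are Ab (I), Bbm (ii), Cm (iii), Db (IV), Eb (V), Fm (vi), Gdim (vii°) — Cm is indeed iii.

Ab major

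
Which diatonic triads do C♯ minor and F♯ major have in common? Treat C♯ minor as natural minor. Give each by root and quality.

G♯m, B

Triads in C♯ minor (natural minor): C♯m (i), D♯dim (ii°), E (III), F♯m (iv), G♯m (v), A (VI), B (VII).
Triads in F♯ major: F♯ (I), G♯m (ii), A♯m (iii), B (IV), C♯ (V), D♯m (vi), E♯dim (vii°).
Shared triads with their functions: G♯m (v in C♯ minor, ii in F♯ major); B (VII in C♯ minor, IV in F♯ major).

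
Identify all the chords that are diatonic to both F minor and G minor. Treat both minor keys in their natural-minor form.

Triads in F minor (natural minor): Fm (i), Gdim (ii°), Ab (III), Bbm (iv), Cm (v), Db (VI), Eb (VII).
Triads in G minor (natural minor): Gm (i), Adim (ii°), Bb (III), Cm (iv), Dm (v), Eb (VI), F (VII).
Shared triads with their functions: Cm (v in F minor, iv in G minor); Eb (VII in F minor, VI in G minor).

Cm, Eb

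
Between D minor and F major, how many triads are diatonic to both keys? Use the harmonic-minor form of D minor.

4

Diatonic triads of D minor (harmonic minor): D minor (i), E diminished (ii°), F augmented (III+), G minor (iv), A major (V), Bb major (VI), C# diminished (vii°).
Diatonic triads of F major: F major (I), G minor (ii), A minor (iii), Bb major (IV), C major (V), D minor (vi), E diminished (vii°).
Matching root and quality in both lists: D minor, E diminished, G minor, Bb major.
That gives 4 common triads.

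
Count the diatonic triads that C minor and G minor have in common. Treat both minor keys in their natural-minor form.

Diatonic triads of C minor (natural minor): C minor (i), D diminished (ii°), E♭ major (III), F minor (iv), G minor (v), A♭ major (VI), B♭ major (VII).
Diatonic triads of G minor (natural minor): G minor (i), A diminished (ii°), B♭ major (III), C minor (iv), D minor (v), E♭ major (VI), F major (VII).
Matching root and quality in both lists: C minor, E♭ major, G minor, B♭ major.
That gives 4 common triads.

4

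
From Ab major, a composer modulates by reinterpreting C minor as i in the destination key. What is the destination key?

The numeral i denotes a minor triad on scale degree 1. With C on degree 1, the tonic of the new key is C.
Degree 1 carries a minor triad in minor keys, so the destination is C minor.
Check: the diatonic triads of C minor (natural minor) are Cm (i), Ddim (ii°), Eb (III), Fm (iv), Gm (v), Ab (VI), Bb (VII) — C minor is indeed i.

C minor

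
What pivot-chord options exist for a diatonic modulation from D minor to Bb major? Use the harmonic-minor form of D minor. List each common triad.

Triads in D minor (harmonic minor): Dm (i), Edim (ii°), Faug (III+), Gm (iv), A (V), Bb (VI), C#dim (vii°).
Triads in Bb major: Bb (I), Cm (ii), Dm (iii), Eb (IV), F (V), Gm (vi), Adim (vii°).
Shared triads with their functions: Dm (i in D minor, iii in Bb major); Gm (iv in D minor, vi in Bb major); Bb (VI in D minor, I in Bb major).

Dm, Gm, Bb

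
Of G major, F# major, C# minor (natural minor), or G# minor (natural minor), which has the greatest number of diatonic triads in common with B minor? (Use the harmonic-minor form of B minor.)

G major

Triads of B minor (harmonic minor): B minor (i), C# diminished (ii°), D augmented (III+), E minor (iv), F# major (V), G major (VI), A# diminished (vii°).
G major shares 3: Bm, Em, G.
F# major shares 1: F#.
C# minor (natural minor) shares 0: none.
G# minor (natural minor) shares 2: F#, A#dim.
The most common triads (3) are shared with G major.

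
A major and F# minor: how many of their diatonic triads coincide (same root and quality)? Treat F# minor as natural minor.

7

Diatonic triads of A major: A (I), Bm (ii), C#m (iii), D (IV), E (V), F#m (vi), G#dim (vii°).
Diatonic triads of F# minor (natural minor): F#m (i), G#dim (ii°), A (III), Bm (iv), C#m (v), D (VI), E (VII).
Matching root and quality in both lists: A, Bm, C#m, D, E, F#m, G#dim.
That gives 7 common triads.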